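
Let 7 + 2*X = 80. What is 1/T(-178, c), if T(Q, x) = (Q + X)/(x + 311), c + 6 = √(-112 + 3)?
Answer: -610/283 - 2*I*√109/283 ≈ -2.1555 - 0.073783*I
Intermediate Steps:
X = 73/2 (X = -7/2 + (½)*80 = -7/2 + 40 = 73/2 ≈ 36.500)
c = -6 + I*√109 (c = -6 + √(-112 + 3) = -6 + √(-109) = -6 + I*√109 ≈ -6.0 + 10.44*I)
T(Q, x) = (73/2 + Q)/(311 + x) (T(Q, x) = (Q + 73/2)/(x + 311) = (73/2 + Q)/(311 + x))
1/T(-178, c) = 1/((73/2 - 178)/(311 + (-6 + I*√109))) = 1/(-283/2/(305 + I*√109)) = 1/(-283/(2*(305 + I*√109))) = -610/283 - 2*I*√109/283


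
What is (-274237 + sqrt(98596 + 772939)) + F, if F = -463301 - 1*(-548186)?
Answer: -189352 + sqrt(871535) ≈ -1.8842e+5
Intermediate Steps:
F = 84885 (F = -463301 + 548186 = 84885)
(-274237 + sqrt(98596 + 772939)) + F = (-274237 + sqrt(98596 + 772939)) + 84885 = (-274237 + sqrt(871535)) + 84885 = -189352 + sqrt(871535)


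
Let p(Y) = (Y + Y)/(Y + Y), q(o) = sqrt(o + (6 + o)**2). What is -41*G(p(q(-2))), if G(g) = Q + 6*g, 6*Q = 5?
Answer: -1681/6 ≈ -280.17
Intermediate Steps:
Q = 5/6 (Q = (1/6)*5 = 5/6 ≈ 0.83333)
p(Y) = 1 (p(Y) = (2*Y)/((2*Y)) = (2*Y)*(1/(2*Y)) = 1)
G(g) = 5/6 + 6*g
-41*G(p(q(-2))) = -41*(5/6 + 6*1) = -41*(5/6 + 6) = -41*41/6 = -1681/6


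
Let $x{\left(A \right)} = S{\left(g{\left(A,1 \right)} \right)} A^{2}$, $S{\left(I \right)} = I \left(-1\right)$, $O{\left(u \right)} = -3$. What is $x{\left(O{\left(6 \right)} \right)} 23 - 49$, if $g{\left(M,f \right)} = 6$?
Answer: $-1291$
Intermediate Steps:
$S{\left(I \right)} = - I$
$x{\left(A \right)} = - 6 A^{2}$ ($x{\left(A \right)} = \left(-1\right) 6 A^{2} = - 6 A^{2}$)
$x{\left(O{\left(6 \right)} \right)} 23 - 49 = - 6 \left(-3\right)^{2} \cdot 23 - 49 = \left(-6\right) 9 \cdot 23 - 49 = \left(-54\right) 23 - 49 = -1242 - 49 = -1291$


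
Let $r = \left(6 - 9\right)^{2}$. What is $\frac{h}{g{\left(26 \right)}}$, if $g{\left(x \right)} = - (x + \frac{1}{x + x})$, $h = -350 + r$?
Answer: $\frac{1612}{123} \approx 13.106$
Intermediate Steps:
$r = 9$ ($r = \left(-3\right)^{2} = 9$)
$h = -341$ ($h = -350 + 9 = -341$)
$g{\left(x \right)} = - x - \frac{1}{2 x}$ ($g{\left(x \right)} = - (x + \frac{1}{2 x}) = - x - \frac{1}{2 x}$)
$\frac{h}{g{\left(26 \right)}} = - \frac{341}{\left(-1\right) 26 - \frac{1}{2 \cdot 26}} = - \frac{341}{-26 - \frac{1}{52}} = - \frac{341}{- \frac{1353}{52}} = \left(-341\right) \left(- \frac{52}{1353}\right) = \frac{1612}{123}$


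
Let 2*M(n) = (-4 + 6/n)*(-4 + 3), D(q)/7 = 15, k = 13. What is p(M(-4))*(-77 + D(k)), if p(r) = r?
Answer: 77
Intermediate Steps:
D(q) = 105 (D(q) = 7*15 = 105)
M(n) = 2 - 3/n (M(n) = ((-4 + 6/n)*(-4 + 3))/2 = ((-4 + 6/n)*(-1))/2 = (4 - 6/n)/2 = 2 - 3/n)
p(M(-4))*(-77 + D(k)) = (2 - 3/(-4))*(-77 + 105) = (2 - 3*(-¼))*28 = (2 + ¾)*28 = (11/4)*28 = 77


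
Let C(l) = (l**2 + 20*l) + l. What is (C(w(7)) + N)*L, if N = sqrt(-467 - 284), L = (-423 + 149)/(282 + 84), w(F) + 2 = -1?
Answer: 2466/61 - 137*I*sqrt(751)/183 ≈ 40.426 - 20.516*I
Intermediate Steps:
w(F) = -3 (w(F) = -2 - 1 = -3)
L = -137/183 (L = -274/366 = -274*1/366 = -137/183 ≈ -0.74863)
N = I*sqrt(751) (N = sqrt(-751) = I*sqrt(751) ≈ 27.404*I)
C(l) = l**2 + 21*l
(C(w(7)) + N)*L = (-3*(21 - 3) + I*sqrt(751))*(-137/183) = (-3*18 + I*sqrt(751))*(-137/183) = (-54 + I*sqrt(751))*(-137/183) = 2466/61 - 137*I*sqrt(751)/183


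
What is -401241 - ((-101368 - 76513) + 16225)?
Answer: -239585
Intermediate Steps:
-401241 - ((-101368 - 76513) + 16225) = -401241 - (-177881 + 16225) = -401241 - 1*(-161656) = -401241 + 161656 = -239585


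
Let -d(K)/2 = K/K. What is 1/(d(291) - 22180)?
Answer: -1/22182 ≈ -4.5082e-5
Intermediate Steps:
d(K) = -2 (d(K) = -2*K/K = -2*1 = -2)
1/(d(291) - 22180) = 1/(-2 - 22180) = 1/(-22182) = -1/22182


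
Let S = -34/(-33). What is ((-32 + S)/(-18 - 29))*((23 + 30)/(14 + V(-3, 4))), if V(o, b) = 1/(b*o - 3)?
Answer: 270830/108053 ≈ 2.5065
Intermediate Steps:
V(o, b) = 1/(-3 + b*o)
S = 34/33 (S = -34*(-1/33) = 34/33 ≈ 1.0303)
((-32 + S)/(-18 - 29))*((23 + 30)/(14 + V(-3, 4))) = ((-32 + 34/33)/(-18 - 29))*((23 + 30)/(14 + 1/(-3 + 4*(-3)))) = (-1022/33/(-47))*(53/(14 + 1/(-3 - 12))) = (-1022/33*(-1/47))*(53/(14 + 1/(-15))) = 1022*(53/(14 - 1/15))/1551 = 1022*(53/(209/15))/1551 = 1022*(53*(15/209))/1551 = (1022/1551)*(795/209) = 270830/108053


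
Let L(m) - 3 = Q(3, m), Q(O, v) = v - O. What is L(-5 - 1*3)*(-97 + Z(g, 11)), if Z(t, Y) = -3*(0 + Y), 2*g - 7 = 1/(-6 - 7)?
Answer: 1040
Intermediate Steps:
g = 45/13 (g = 7/2 + 1/(2*(-6 - 7)) = 7/2 + (½)/(-13) = 7/2 + (½)*(-1/13) = 7/2 - 1/26 = 45/13 ≈ 3.4615)
Z(t, Y) = -3*Y
L(m) = m (L(m) = 3 + (m - 1*3) = 3 + (m - 3) = 3 + (-3 + m) = m)
L(-5 - 1*3)*(-97 + Z(g, 11)) = (-5 - 1*3)*(-97 - 3*11) = (-5 - 3)*(-97 - 33) = -8*(-130) = 1040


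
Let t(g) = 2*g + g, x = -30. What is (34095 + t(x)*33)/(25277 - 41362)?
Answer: -6225/3217 ≈ -1.9350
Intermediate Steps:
t(g) = 3*g
(34095 + t(x)*33)/(25277 - 41362) = (34095 + (3*(-30))*33)/(25277 - 41362) = (34095 - 90*33)/(-16085) = (34095 - 2970)*(-1/16085) = 31125*(-1/16085) = -6225/3217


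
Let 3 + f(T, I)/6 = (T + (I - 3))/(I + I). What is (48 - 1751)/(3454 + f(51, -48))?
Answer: -1703/3436 ≈ -0.49563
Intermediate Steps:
f(T, I) = -18 + 3*(-3 + I + T)/I (f(T, I) = -18 + 6*((T + (I - 3))/(I + I)) = -18 + 6*((T + (-3 + I))/((2*I))) = -18 + 6*((-3 + I + T)*(1/(2*I))) = -18 + 6*((-3 + I + T)/(2*I)) = -18 + 3*(-3 + I + T)/I)
(48 - 1751)/(3454 + f(51, -48)) = (48 - 1751)/(3454 + 3*(-3 + 51 - 5*(-48))/(-48)) = -1703/(3454 + 3*(-1/48)*(-3 + 51 + 240)) = -1703/(3454 + 3*(-1/48)*288) = -1703/(3454 - 18) = -1703/3436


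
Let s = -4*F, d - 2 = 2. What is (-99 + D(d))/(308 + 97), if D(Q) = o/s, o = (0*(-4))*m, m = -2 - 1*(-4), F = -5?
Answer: -11/45 ≈ -0.24444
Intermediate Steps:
d = 4 (d = 2 + 2 = 4)
s = 20 (s = -4*(-5) = 20)
m = 2 (m = -2 + 4 = 2)
o = 0 (o = (0*(-4))*2 = 0*2 = 0)
D(Q) = 0 (D(Q) = 0/20 = 0*(1/20) = 0)
(-99 + D(d))/(308 + 97) = (-99 + 0)/(308 + 97) = -99/405 = -99*1/405 = -11/45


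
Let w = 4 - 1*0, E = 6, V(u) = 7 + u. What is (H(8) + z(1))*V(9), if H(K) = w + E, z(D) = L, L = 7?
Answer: 272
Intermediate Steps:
z(D) = 7
w = 4 (w = 4 + 0 = 4)
H(K) = 10 (H(K) = 4 + 6 = 10)
(H(8) + z(1))*V(9) = (10 + 7)*(7 + 9) = 17*16 = 272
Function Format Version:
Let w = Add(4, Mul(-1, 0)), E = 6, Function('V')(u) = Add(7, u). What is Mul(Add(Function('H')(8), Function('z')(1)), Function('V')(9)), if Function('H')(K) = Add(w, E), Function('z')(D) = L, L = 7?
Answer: 272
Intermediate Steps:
Function('z')(D) = 7
w = 4 (w = Add(4, 0) = 4)
Function('H')(K) = 10 (Function('H')(K) = Add(4, 6) = 10)
Mul(Add(Function('H')(8), Function('z')(1)), Function('V')(9)) = Mul(Add(10, 7), Add(7, 9)) = Mul(17, 16) = 272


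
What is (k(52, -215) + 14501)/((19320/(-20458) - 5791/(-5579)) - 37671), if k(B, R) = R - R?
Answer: -827537137091/2149787877562 ≈ -0.38494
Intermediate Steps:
k(B, R) = 0
(k(52, -215) + 14501)/((19320/(-20458) - 5791/(-5579)) - 37671) = (0 + 14501)/((19320/(-20458) - 5791/(-5579)) - 37671) = 14501/((19320*(-1/20458) - 5791*(-1/5579)) - 37671) = 14501/((-9660/10229 + 5791/5579) - 37671) = 14501/(5342999/57067591 - 37671) = 14501/(-2149787877562/57067591) = 14501*(-57067591/2149787877562) = -827537137091/2149787877562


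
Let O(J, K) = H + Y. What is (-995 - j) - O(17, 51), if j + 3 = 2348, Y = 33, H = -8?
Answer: -3365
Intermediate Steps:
O(J, K) = 25 (O(J, K) = -8 + 33 = 25)
j = 2345 (j = -3 + 2348 = 2345)
(-995 - j) - O(17, 51) = (-995 - 1*2345) - 1*25 = (-995 - 2345) - 25 = -3340 - 25 = -3365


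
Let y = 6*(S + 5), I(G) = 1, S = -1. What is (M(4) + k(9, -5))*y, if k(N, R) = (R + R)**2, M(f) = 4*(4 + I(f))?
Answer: 2880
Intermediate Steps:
M(f) = 20 (M(f) = 4*(4 + 1) = 4*5 = 20)
k(N, R) = 4*R**2 (k(N, R) = (2*R)**2 = 4*R**2)
y = 24 (y = 6*(-1 + 5) = 6*4 = 24)
(M(4) + k(9, -5))*y = (20 + 4*(-5)**2)*24 = (20 + 4*25)*24 = (20 + 100)*24 = 120*24 = 2880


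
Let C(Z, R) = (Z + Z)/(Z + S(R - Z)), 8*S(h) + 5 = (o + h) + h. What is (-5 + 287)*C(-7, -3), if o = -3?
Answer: 564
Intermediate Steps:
S(h) = -1 + h/4 (S(h) = -5/8 + ((-3 + h) + h)/8 = -5/8 + (-3 + 2*h)/8 = -5/8 + (-3/8 + h/4) = -1 + h/4)
C(Z, R) = 2*Z/(-1 + R/4 + 3*Z/4) (C(Z, R) = (Z + Z)/(Z + (-1 + (R - Z)/4)) = (2*Z)/(Z + (-1 + (-Z/4 + R/4))) = (2*Z)/(Z + (-1 - Z/4 + R/4)) = (2*Z)/(-1 + R/4 + 3*Z/4) = 2*Z/(-1 + R/4 + 3*Z/4))
(-5 + 287)*C(-7, -3) = (-5 + 287)*(8*(-7)/(-4 - 3 + 3*(-7))) = 282*(8*(-7)/(-4 - 3 - 21)) = 282*(8*(-7)/(-28)) = 282*(8*(-7)*(-1/28)) = 282*2 = 564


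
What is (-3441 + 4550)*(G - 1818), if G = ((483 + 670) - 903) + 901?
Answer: -739703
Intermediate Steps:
G = 1151 (G = (1153 - 903) + 901 = 250 + 901 = 1151)
(-3441 + 4550)*(G - 1818) = (-3441 + 4550)*(1151 - 1818) = 1109*(-667) = -739703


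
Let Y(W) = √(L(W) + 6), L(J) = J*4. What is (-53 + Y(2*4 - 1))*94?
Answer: -4982 + 94*√34 ≈ -4433.9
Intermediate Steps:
L(J) = 4*J
Y(W) = √(6 + 4*W) (Y(W) = √(4*W + 6) = √(6 + 4*W))
(-53 + Y(2*4 - 1))*94 = (-53 + √(6 + 4*(2*4 - 1)))*94 = (-53 + √(6 + 4*(8 - 1)))*94 = (-53 + √(6 + 4*7))*94 = (-53 + √(6 + 28))*94 = (-53 + √34)*94 = -4982 + 94*√34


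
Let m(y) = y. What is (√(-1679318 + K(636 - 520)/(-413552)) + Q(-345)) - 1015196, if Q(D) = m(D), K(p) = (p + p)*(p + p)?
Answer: -1015541 + I*√1121897712096370/25847 ≈ -1.0155e+6 + 1295.9*I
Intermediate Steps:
K(p) = 4*p² (K(p) = (2*p)*(2*p) = 4*p²)
Q(D) = D
(√(-1679318 + K(636 - 520)/(-413552)) + Q(-345)) - 1015196 = (√(-1679318 + (4*(636 - 520)²)/(-413552)) - 345) - 1015196 = (√(-1679318 + (4*116²)*(-1/413552)) - 345) - 1015196 = (√(-1679318 + (4*13456)*(-1/413552)) - 345) - 1015196 = (√(-1679318 + 53824*(-1/413552)) - 345) - 1015196 = (√(-1679318 - 3364/25847) - 345) - 1015196 = (√(-43405335710/25847) - 345) - 1015196 = (I*√1121897712096370/25847 - 345) - 1015196 = (-345 + I*√1121897712096370/25847) - 1015196 = -1015541 + I*√1121897712096370/25847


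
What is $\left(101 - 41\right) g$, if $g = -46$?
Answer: $-2760$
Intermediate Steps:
$\left(101 - 41\right) g = \left(101 - 41\right) \left(-46\right) = 60 \left(-46\right) = -2760$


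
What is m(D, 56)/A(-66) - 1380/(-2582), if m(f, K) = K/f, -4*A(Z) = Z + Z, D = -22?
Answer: 214322/468633 ≈ 0.45733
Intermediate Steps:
A(Z) = -Z/2 (A(Z) = -(Z + Z)/4 = -Z/2)
m(D, 56)/A(-66) - 1380/(-2582) = (56/(-22))/((-½*(-66))) - 1380/(-2582) = (56*(-1/22))/33 - 1380*(-1/2582) = -28/11*1/33 + 690/1291 = -28/363 + 690/1291 = 214322/468633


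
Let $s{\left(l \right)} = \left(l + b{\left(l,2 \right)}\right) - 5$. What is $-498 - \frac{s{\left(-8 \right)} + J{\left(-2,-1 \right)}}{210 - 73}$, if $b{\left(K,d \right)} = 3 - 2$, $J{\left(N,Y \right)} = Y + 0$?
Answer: $- \frac{68213}{137} \approx -497.91$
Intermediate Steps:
$J{\left(N,Y \right)} = Y$
$b{\left(K,d \right)} = 1$
$s{\left(l \right)} = -4 + l$ ($s{\left(l \right)} = \left(l + 1\right) - 5 = \left(1 + l\right) - 5 = -4 + l$)
$-498 - \frac{s{\left(-8 \right)} + J{\left(-2,-1 \right)}}{210 - 73} = -498 - \frac{\left(-4 - 8\right) - 1}{210 - 73} = -498 - \frac{-12 - 1}{137} = -498 - \left(-13\right) \frac{1}{137} = -498 - - \frac{13}{137} = -498 + \frac{13}{137} = - \frac{68213}{137}$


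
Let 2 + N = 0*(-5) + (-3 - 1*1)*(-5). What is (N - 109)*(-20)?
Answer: 1820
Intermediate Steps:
N = 18 (N = -2 + (0*(-5) + (-3 - 1*1)*(-5)) = -2 + (0 + (-3 - 1)*(-5)) = -2 + (0 - 4*(-5)) = -2 + (0 + 20) = -2 + 20 = 18)
(N - 109)*(-20) = (18 - 109)*(-20) = -91*(-20) = 1820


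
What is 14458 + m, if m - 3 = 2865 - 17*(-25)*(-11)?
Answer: 12651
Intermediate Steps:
m = -1807 (m = 3 + (2865 - 17*(-25)*(-11)) = 3 + (2865 + 425*(-11)) = 3 + (2865 - 4675) = 3 - 1810 = -1807)
14458 + m = 14458 - 1807 = 12651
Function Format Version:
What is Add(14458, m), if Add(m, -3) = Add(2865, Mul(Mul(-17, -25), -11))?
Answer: 12651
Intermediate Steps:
m = -1807 (m = Add(3, Add(2865, Mul(Mul(-17, -25), -11))) = Add(3, Add(2865, Mul(425, -11))) = Add(3, Add(2865, -4675)) = Add(3, -1810) = -1807)
Add(14458, m) = Add(14458, -1807) = 12651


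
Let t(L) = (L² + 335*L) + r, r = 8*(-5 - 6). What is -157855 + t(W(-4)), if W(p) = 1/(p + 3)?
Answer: -158277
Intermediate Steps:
r = -88 (r = 8*(-11) = -88)
W(p) = 1/(3 + p)
t(L) = -88 + L² + 335*L (t(L) = (L² + 335*L) - 88 = -88 + L² + 335*L)
-157855 + t(W(-4)) = -157855 + (-88 + (1/(3 - 4))² + 335/(3 - 4)) = -157855 + (-88 + (1/(-1))² + 335/(-1)) = -157855 + (-88 + (-1)² + 335*(-1)) = -157855 + (-88 + 1 - 335) = -157855 - 422 = -158277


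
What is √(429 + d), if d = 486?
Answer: √915 ≈ 30.249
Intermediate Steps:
√(429 + d) = √(429 + 486) = √915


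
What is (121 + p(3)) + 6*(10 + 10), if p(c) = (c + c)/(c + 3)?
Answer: 242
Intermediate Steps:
p(c) = 2*c/(3 + c) (p(c) = (2*c)/(3 + c) = 2*c/(3 + c))
(121 + p(3)) + 6*(10 + 10) = (121 + 2*3/(3 + 3)) + 6*(10 + 10) = (121 + 2*3/6) + 6*20 = (121 + 2*3*(⅙)) + 120 = (121 + 1) + 120 = 122 + 120 = 242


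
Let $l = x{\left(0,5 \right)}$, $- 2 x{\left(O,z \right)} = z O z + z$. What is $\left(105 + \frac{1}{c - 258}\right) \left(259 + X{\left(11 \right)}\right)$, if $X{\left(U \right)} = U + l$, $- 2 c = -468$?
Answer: $\frac{1347665}{48} \approx 28076.0$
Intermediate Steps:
$c = 234$ ($c = \left(- \frac{1}{2}\right) \left(-468\right) = 234$)
$x{\left(O,z \right)} = - \frac{z}{2} - \frac{O z^{2}}{2}$ ($x{\left(O,z \right)} = - \frac{z O z + z}{2} = - \frac{O z z + z}{2} = - \frac{O z^{2} + z}{2} = - \frac{z + O z^{2}}{2} = - \frac{z}{2} - \frac{O z^{2}}{2}$)
$l = - \frac{5}{2}$ ($l = \left(- \frac{1}{2}\right) 5 \left(1 + 0 \cdot 5\right) = \left(- \frac{1}{2}\right) 5 \left(1 + 0\right) = \left(- \frac{1}{2}\right) 5 \cdot 1 = - \frac{5}{2} \approx -2.5$)
$X{\left(U \right)} = - \frac{5}{2} + U$ ($X{\left(U \right)} = U - \frac{5}{2} = - \frac{5}{2} + U$)
$\left(105 + \frac{1}{c - 258}\right) \left(259 + X{\left(11 \right)}\right) = \left(105 + \frac{1}{234 - 258}\right) \left(259 + \left(- \frac{5}{2} + 11\right)\right) = \left(105 + \frac{1}{-24}\right) \left(259 + \frac{17}{2}\right) = \left(105 - \frac{1}{24}\right) \frac{535}{2} = \frac{2519}{24} \cdot \frac{535}{2} = \frac{1347665}{48}$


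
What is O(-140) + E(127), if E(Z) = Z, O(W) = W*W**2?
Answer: -2743873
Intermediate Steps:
O(W) = W**3
O(-140) + E(127) = (-140)**3 + 127 = -2744000 + 127 = -2743873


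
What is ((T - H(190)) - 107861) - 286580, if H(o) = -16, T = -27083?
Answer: -421508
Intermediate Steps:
((T - H(190)) - 107861) - 286580 = ((-27083 - 1*(-16)) - 107861) - 286580 = ((-27083 + 16) - 107861) - 286580 = (-27067 - 107861) - 286580 = -134928 - 286580 = -421508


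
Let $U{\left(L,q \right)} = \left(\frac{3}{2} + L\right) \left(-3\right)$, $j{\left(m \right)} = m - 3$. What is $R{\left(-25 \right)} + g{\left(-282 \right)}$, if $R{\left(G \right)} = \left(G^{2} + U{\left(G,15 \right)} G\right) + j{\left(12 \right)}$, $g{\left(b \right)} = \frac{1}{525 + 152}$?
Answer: $- \frac{1527987}{1354} \approx -1128.5$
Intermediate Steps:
$j{\left(m \right)} = -3 + m$
$g{\left(b \right)} = \frac{1}{677}$
$U{\left(L,q \right)} = - \frac{9}{2} - 3 L$ ($U{\left(L,q \right)} = \left(3 \cdot \frac{1}{2} + L\right) \left(-3\right) = \left(\frac{3}{2} + L\right) \left(-3\right) = - \frac{9}{2} - 3 L$)
$R{\left(G \right)} = 9 + G^{2} + G \left(- \frac{9}{2} - 3 G\right)$ ($R{\left(G \right)} = \left(G^{2} + \left(- \frac{9}{2} - 3 G\right) G\right) + \left(-3 + 12\right) = \left(G^{2} + G \left(- \frac{9}{2} - 3 G\right)\right) + 9 = 9 + G^{2} + G \left(- \frac{9}{2} - 3 G\right)$)
$R{\left(-25 \right)} + g{\left(-282 \right)} = \left(9 - 2 \left(-25\right)^{2} - - \frac{225}{2}\right) + \frac{1}{677} = \left(9 - 1250 + \frac{225}{2}\right) + \frac{1}{677} = - \frac{2257}{2} + \frac{1}{677} = - \frac{1527987}{1354}$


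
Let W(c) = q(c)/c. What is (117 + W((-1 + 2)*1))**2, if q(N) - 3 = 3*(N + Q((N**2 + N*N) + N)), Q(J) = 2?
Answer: 16641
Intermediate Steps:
q(N) = 9 + 3*N (q(N) = 3 + 3*(N + 2) = 3 + 3*(2 + N) = 3 + (6 + 3*N) = 9 + 3*N)
W(c) = (9 + 3*c)/c
(117 + W((-1 + 2)*1))**2 = (117 + (3 + 9/(((-1 + 2)*1))))**2 = (117 + (3 + 9/((1*1))))**2 = (117 + (3 + 9/1))**2 = (117 + (3 + 9*1))**2 = (117 + (3 + 9))**2 = (117 + 12)**2 = 129**2 = 16641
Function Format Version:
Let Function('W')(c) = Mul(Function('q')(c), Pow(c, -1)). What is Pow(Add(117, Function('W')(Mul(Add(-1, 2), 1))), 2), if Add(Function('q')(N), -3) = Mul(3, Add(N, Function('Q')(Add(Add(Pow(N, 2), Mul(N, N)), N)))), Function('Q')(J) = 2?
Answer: 16641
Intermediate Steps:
Function('q')(N) = Add(9, Mul(3, N)) (Function('q')(N) = Add(3, Mul(3, Add(N, 2))) = Add(3, Mul(3, Add(2, N))) = Add(3, Add(6, Mul(3, N))) = Add(9, Mul(3, N)))
Function('W')(c) = Mul(Pow(c, -1), Add(9, Mul(3, c))) (Function('W')(c) = Mul(Add(9, Mul(3, c)), Pow(c, -1)) = Mul(Pow(c, -1), Add(9, Mul(3, c))))
Pow(Add(117, Function('W')(Mul(Add(-1, 2), 1))), 2) = Pow(Add(117, Add(3, Mul(9, Pow(Mul(Add(-1, 2), 1), -1)))), 2) = Pow(Add(117, Add(3, Mul(9, Pow(Mul(1, 1), -1)))), 2) = Pow(Add(117, Add(3, Mul(9, Pow(1, -1)))), 2) = Pow(Add(117, Add(3, Mul(9, 1))), 2) = Pow(Add(117, Add(3, 9)), 2) = Pow(Add(117, 12), 2) = Pow(129, 2) = 16641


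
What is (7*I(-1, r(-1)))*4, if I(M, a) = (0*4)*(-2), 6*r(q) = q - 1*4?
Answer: 0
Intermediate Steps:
r(q) = -2/3 + q/6 (r(q) = (q - 1*4)/6 = (q - 4)/6 = (-4 + q)/6 = -2/3 + q/6)
I(M, a) = 0 (I(M, a) = 0*(-2) = 0)
(7*I(-1, r(-1)))*4 = (7*0)*4 = 0*4 = 0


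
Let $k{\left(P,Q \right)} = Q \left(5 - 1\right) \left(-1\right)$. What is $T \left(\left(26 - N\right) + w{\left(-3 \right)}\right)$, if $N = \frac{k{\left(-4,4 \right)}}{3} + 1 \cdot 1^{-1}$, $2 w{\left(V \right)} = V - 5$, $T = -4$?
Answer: $- \frac{316}{3} \approx -105.33$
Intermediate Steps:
$w{\left(V \right)} = - \frac{5}{2} + \frac{V}{2}$ ($w{\left(V \right)} = \frac{V - 5}{2} = \frac{-5 + V}{2} = - \frac{5}{2} + \frac{V}{2}$)
$k{\left(P,Q \right)} = - 4 Q$ ($k{\left(P,Q \right)} = Q 4 \left(-1\right) = Q \left(-4\right) = - 4 Q$)
$N = - \frac{13}{3}$ ($N = \frac{\left(-4\right) 4}{3} + 1 \cdot 1^{-1} = \left(-16\right) \frac{1}{3} + 1 \cdot 1 = - \frac{16}{3} + 1 = - \frac{13}{3} \approx -4.3333$)
$T \left(\left(26 - N\right) + w{\left(-3 \right)}\right) = - 4 \left(\left(26 - - \frac{13}{3}\right) + \left(- \frac{5}{2} + \frac{1}{2} \left(-3\right)\right)\right) = - 4 \left(\left(26 + \frac{13}{3}\right) - 4\right) = - 4 \left(\frac{91}{3} - 4\right) = \left(-4\right) \frac{79}{3} = - \frac{316}{3}$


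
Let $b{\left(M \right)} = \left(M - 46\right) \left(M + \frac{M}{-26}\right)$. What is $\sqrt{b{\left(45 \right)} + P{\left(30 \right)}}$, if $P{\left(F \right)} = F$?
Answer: $\frac{i \sqrt{8970}}{26} \approx 3.6427 i$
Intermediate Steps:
$b{\left(M \right)} = \frac{25 M \left(-46 + M\right)}{26}$ ($b{\left(M \right)} = \left(-46 + M\right) \left(M + M \left(- \frac{1}{26}\right)\right) = \left(-46 + M\right) \left(M - \frac{M}{26}\right) = \left(-46 + M\right) \frac{25 M}{26} = \frac{25 M \left(-46 + M\right)}{26}$)
$\sqrt{b{\left(45 \right)} + P{\left(30 \right)}} = \sqrt{\frac{25}{26} \cdot 45 \left(-46 + 45\right) + 30} = \sqrt{\frac{25}{26} \cdot 45 \left(-1\right) + 30} = \sqrt{- \frac{1125}{26} + 30} = \sqrt{- \frac{345}{26}} = \frac{i \sqrt{8970}}{26}$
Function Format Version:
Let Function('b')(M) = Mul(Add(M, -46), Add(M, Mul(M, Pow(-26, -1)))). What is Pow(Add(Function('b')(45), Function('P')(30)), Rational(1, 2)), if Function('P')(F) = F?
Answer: Mul(Rational(1, 26), I, Pow(8970, Rational(1, 2))) ≈ Mul(3.6427, I)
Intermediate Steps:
Function('b')(M) = Mul(Rational(25, 26), M, Add(-46, M)) (Function('b')(M) = Mul(Add(-46, M), Add(M, Mul(M, Rational(-1, 26)))) = Mul(Add(-46, M), Add(M, Mul(Rational(-1, 26), M))) = Mul(Add(-46, M), Mul(Rational(25, 26), M)) = Mul(Rational(25, 26), M, Add(-46, M)))
Pow(Add(Function('b')(45), Function('P')(30)), Rational(1, 2)) = Pow(Add(Mul(Rational(25, 26), 45, Add(-46, 45)), 30), Rational(1, 2)) = Pow(Add(Mul(Rational(25, 26), 45, -1), 30), Rational(1, 2)) = Pow(Add(Rational(-1125, 26), 30), Rational(1, 2)) = Pow(Rational(-345, 26), Rational(1, 2)) = Mul(Rational(1, 26), I, Pow(8970, Rational(1, 2)))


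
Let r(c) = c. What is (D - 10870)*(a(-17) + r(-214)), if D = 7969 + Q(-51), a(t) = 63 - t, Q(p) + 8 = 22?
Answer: 386858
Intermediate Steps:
Q(p) = 14 (Q(p) = -8 + 22 = 14)
D = 7983 (D = 7969 + 14 = 7983)
(D - 10870)*(a(-17) + r(-214)) = (7983 - 10870)*((63 - 1*(-17)) - 214) = -2887*((63 + 17) - 214) = -2887*(80 - 214) = -2887*(-134) = 386858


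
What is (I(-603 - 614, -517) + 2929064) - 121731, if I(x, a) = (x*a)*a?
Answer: -322483380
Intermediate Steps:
I(x, a) = x*a² (I(x, a) = (a*x)*a = x*a²)
(I(-603 - 614, -517) + 2929064) - 121731 = ((-603 - 614)*(-517)² + 2929064) - 121731 = (-1217*267289 + 2929064) - 121731 = (-325290713 + 2929064) - 121731 = -322361649 - 121731 = -322483380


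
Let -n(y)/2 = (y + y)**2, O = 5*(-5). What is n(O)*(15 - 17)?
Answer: 10000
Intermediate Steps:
O = -25
n(y) = -8*y**2 (n(y) = -2*(y + y)**2 = -2*4*y**2 = -8*y**2)
n(O)*(15 - 17) = (-8*(-25)**2)*(15 - 17) = -8*625*(-2) = -5000*(-2) = 10000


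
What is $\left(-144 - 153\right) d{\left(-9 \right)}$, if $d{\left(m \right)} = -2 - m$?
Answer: $-2079$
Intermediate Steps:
$\left(-144 - 153\right) d{\left(-9 \right)} = \left(-144 - 153\right) \left(-2 - -9\right) = - 297 \left(-2 + 9\right) = \left(-297\right) 7 = -2079$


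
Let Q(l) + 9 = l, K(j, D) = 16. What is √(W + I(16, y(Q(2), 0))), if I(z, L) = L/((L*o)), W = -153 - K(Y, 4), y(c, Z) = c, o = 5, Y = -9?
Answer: 2*I*√1055/5 ≈ 12.992*I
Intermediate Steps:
Q(l) = -9 + l
W = -169 (W = -153 - 1*16 = -153 - 16 = -169)
I(z, L) = ⅕ (I(z, L) = L/((L*5)) = L/((5*L)) = L*(1/(5*L)) = ⅕)
√(W + I(16, y(Q(2), 0))) = √(-169 + ⅕) = √(-844/5) = 2*I*√1055/5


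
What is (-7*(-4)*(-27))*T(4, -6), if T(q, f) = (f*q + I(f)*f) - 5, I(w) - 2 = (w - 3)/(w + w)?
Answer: 34398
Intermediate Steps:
I(w) = 2 + (-3 + w)/(2*w) (I(w) = 2 + (w - 3)/(w + w) = 2 + (-3 + w)/((2*w)) = 2 + (-3 + w)*(1/(2*w)) = 2 + (-3 + w)/(2*w))
T(q, f) = -13/2 + 5*f/2 + f*q (T(q, f) = (f*q + ((-3 + 5*f)/(2*f))*f) - 5 = (f*q + (-3/2 + 5*f/2)) - 5 = (-3/2 + 5*f/2 + f*q) - 5 = -13/2 + 5*f/2 + f*q)
(-7*(-4)*(-27))*T(4, -6) = (-7*(-4)*(-27))*(-13/2 + (5/2)*(-6) - 6*4) = (28*(-27))*(-13/2 - 15 - 24) = -756*(-91/2) = 34398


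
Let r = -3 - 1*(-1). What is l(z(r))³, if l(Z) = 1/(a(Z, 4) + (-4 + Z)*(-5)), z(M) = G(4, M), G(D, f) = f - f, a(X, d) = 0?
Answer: 1/8000 ≈ 0.00012500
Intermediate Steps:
r = -2 (r = -3 + 1 = -2)
G(D, f) = 0
z(M) = 0
l(Z) = 1/(20 - 5*Z) (l(Z) = 1/(0 + (-4 + Z)*(-5)) = 1/(0 + (20 - 5*Z)) = 1/(20 - 5*Z))
l(z(r))³ = (1/(5*(4 - 1*0)))³ = (1/(5*(4 + 0)))³ = ((⅕)/4)³ = ((⅕)*(¼))³ = (1/20)³ = 1/8000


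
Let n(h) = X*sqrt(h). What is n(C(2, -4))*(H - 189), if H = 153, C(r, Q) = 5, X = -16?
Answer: 576*sqrt(5) ≈ 1288.0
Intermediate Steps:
n(h) = -16*sqrt(h)
n(C(2, -4))*(H - 189) = (-16*sqrt(5))*(153 - 189) = -16*sqrt(5)*(-36) = 576*sqrt(5)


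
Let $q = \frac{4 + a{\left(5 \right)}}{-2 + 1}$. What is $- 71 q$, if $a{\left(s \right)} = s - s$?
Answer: $284$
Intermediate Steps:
$a{\left(s \right)} = 0$
$q = -4$ ($q = \frac{4 + 0}{-2 + 1} = \frac{4}{-1} = 4 \left(-1\right) = -4$)
$- 71 q = \left(-71\right) \left(-4\right) = 284$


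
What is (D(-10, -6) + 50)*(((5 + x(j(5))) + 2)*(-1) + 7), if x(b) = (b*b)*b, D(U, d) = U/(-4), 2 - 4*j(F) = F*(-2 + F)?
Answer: 230685/128 ≈ 1802.2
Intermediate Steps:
j(F) = ½ - F*(-2 + F)/4
D(U, d) = -U/4 (D(U, d) = U*(-¼) = -U/4)
x(b) = b³ (x(b) = b²*b = b³)
(D(-10, -6) + 50)*(((5 + x(j(5))) + 2)*(-1) + 7) = (-¼*(-10) + 50)*(((5 + (½ + (½)*5 - ¼*5²)³) + 2)*(-1) + 7) = (5/2 + 50)*(((5 + (½ + 5/2 - ¼*25)³) + 2)*(-1) + 7) = 105*(((5 + (½ + 5/2 - 25/4)³) + 2)*(-1) + 7)/2 = 105*(((5 + (-13/4)³) + 2)*(-1) + 7)/2 = 105*(((5 - 2197/64) + 2)*(-1) + 7)/2 = 105*((-1877/64 + 2)*(-1) + 7)/2 = 105*(-1749/64*(-1) + 7)/2 = 105*(1749/64 + 7)/2 = (105/2)*(2197/64) = 230685/128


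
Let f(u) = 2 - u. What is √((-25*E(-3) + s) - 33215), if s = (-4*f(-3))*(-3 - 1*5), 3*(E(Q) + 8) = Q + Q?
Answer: 81*I*√5 ≈ 181.12*I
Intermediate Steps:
E(Q) = -8 + 2*Q/3 (E(Q) = -8 + (Q + Q)/3 = -8 + (2*Q)/3 = -8 + 2*Q/3)
s = 160 (s = (-4*(2 - 1*(-3)))*(-3 - 1*5) = (-4*(2 + 3))*(-3 - 5) = -4*5*(-8) = -20*(-8) = 160)
√((-25*E(-3) + s) - 33215) = √((-25*(-8 + (⅔)*(-3)) + 160) - 33215) = √((-25*(-8 - 2) + 160) - 33215) = √((-25*(-10) + 160) - 33215) = √((250 + 160) - 33215) = √(410 - 33215) = √(-32805) = 81*I*√5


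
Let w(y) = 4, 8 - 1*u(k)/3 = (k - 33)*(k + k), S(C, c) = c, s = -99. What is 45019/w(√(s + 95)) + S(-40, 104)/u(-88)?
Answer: 359386625/31932 ≈ 11255.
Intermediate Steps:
u(k) = 24 - 6*k*(-33 + k) (u(k) = 24 - 3*(k - 33)*(k + k) = 24 - 3*(-33 + k)*2*k = 24 - 6*k*(-33 + k))
45019/w(√(s + 95)) + S(-40, 104)/u(-88) = 45019/4 + 104/(24 - 6*(-88)² + 198*(-88)) = 45019*(¼) + 104/(24 - 6*7744 - 17424) = 45019/4 + 104/(24 - 46464 - 17424) = 45019/4 + 104/(-63864) = 45019/4 + 104*(-1/63864) = 45019/4 - 13/7983 = 359386625/31932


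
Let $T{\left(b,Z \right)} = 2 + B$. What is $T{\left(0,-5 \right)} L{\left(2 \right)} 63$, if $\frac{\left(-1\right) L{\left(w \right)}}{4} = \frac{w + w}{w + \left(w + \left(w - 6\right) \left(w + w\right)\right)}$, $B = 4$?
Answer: $504$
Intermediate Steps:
$T{\left(b,Z \right)} = 6$ ($T{\left(b,Z \right)} = 2 + 4 = 6$)
$L{\left(w \right)} = - \frac{8 w}{2 w + 2 w \left(-6 + w\right)}$ ($L{\left(w \right)} = - 4 \frac{w + w}{w + \left(w + \left(w - 6\right) \left(w + w\right)\right)} = - 4 \frac{2 w}{w + \left(w + \left(-6 + w\right) 2 w\right)} = - 4 \frac{2 w}{w + \left(w + 2 w \left(-6 + w\right)\right)} = - 4 \frac{2 w}{2 w + 2 w \left(-6 + w\right)} = - \frac{8 w}{2 w + 2 w \left(-6 + w\right)}$)
$T{\left(0,-5 \right)} L{\left(2 \right)} 63 = 6 \left(- \frac{4}{-5 + 2}\right) 63 = 6 \left(- \frac{4}{-3}\right) 63 = 6 \left(\left(-4\right) \left(- \frac{1}{3}\right)\right) 63 = 6 \cdot \frac{4}{3} \cdot 63 = 8 \cdot 63 = 504$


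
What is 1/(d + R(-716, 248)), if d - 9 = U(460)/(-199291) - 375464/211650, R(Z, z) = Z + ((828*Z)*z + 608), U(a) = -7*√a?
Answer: -32325956325896672338876425/4752769139477456533247991516890203 - 15445301613750*√115/4752769139477456533247991516890203 ≈ -6.8015e-9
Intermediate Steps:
R(Z, z) = 608 + Z + 828*Z*z (R(Z, z) = Z + (828*Z*z + 608) = Z + (608 + 828*Z*z) = 608 + Z + 828*Z*z)
d = 764693/105825 + 14*√115/199291 (d = 9 + (-14*√115/(-199291) - 375464/211650) = 9 + (-14*√115*(-1/199291) - 375464*1/211650) = 9 + (-14*√115*(-1/199291) - 187732/105825) = 9 + (14*√115/199291 - 187732/105825) = 9 + (-187732/105825 + 14*√115/199291) = 764693/105825 + 14*√115/199291 ≈ 7.2268)
1/(d + R(-716, 248)) = 1/((764693/105825 + 14*√115/199291) + (608 - 716 + 828*(-716)*248)) = 1/((764693/105825 + 14*√115/199291) + (608 - 716 - 147026304)) = 1/((764693/105825 + 14*√115/199291) - 147026412) = 1/(-15559069285207/105825 + 14*√115/199291)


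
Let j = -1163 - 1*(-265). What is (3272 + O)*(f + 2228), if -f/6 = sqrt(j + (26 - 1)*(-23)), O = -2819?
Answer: 1009284 - 2718*I*sqrt(1473) ≈ 1.0093e+6 - 1.0432e+5*I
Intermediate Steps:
j = -898 (j = -1163 + 265 = -898)
f = -6*I*sqrt(1473) (f = -6*sqrt(-898 + (26 - 1)*(-23)) = -6*sqrt(-898 + 25*(-23)) = -6*sqrt(-898 - 575) = -6*I*sqrt(1473) ≈ -230.28*I)
(3272 + O)*(f + 2228) = (3272 - 2819)*(-6*I*sqrt(1473) + 2228) = 453*(2228 - 6*I*sqrt(1473)) = 1009284 - 2718*I*sqrt(1473)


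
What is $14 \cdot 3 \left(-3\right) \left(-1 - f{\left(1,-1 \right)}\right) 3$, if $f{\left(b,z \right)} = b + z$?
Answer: $378$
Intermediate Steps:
$14 \cdot 3 \left(-3\right) \left(-1 - f{\left(1,-1 \right)}\right) 3 = 14 \cdot 3 \left(-3\right) \left(-1 - \left(1 - 1\right)\right) 3 = 14 \left(- 9 \left(-1 - 0\right)\right) 3 = 14 \left(- 9 \left(-1 + 0\right)\right) 3 = 14 \left(\left(-9\right) \left(-1\right)\right) 3 = 14 \cdot 9 \cdot 3 = 126 \cdot 3 = 378$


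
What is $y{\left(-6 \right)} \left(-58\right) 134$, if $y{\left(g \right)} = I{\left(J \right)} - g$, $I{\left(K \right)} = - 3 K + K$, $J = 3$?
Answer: $0$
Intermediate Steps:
$I{\left(K \right)} = - 2 K$
$y{\left(g \right)} = -6 - g$ ($y{\left(g \right)} = \left(-2\right) 3 - g = -6 - g$)
$y{\left(-6 \right)} \left(-58\right) 134 = \left(-6 - -6\right) \left(-58\right) 134 = \left(-6 + 6\right) \left(-58\right) 134 = 0 \left(-58\right) 134 = 0 \cdot 134 = 0$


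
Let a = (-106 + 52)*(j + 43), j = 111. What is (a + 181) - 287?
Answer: -8422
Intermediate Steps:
a = -8316 (a = (-106 + 52)*(111 + 43) = -54*154 = -8316)
(a + 181) - 287 = (-8316 + 181) - 287 = -8135 - 287 = -8422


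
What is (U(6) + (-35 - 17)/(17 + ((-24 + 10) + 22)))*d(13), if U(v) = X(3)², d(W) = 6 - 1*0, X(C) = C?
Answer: 1038/25 ≈ 41.520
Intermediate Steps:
d(W) = 6 (d(W) = 6 + 0 = 6)
U(v) = 9 (U(v) = 3² = 9)
(U(6) + (-35 - 17)/(17 + ((-24 + 10) + 22)))*d(13) = (9 + (-35 - 17)/(17 + ((-24 + 10) + 22)))*6 = (9 - 52/(17 + (-14 + 22)))*6 = (9 - 52/(17 + 8))*6 = (9 - 52/25)*6 = (173/25)*6 = 1038/25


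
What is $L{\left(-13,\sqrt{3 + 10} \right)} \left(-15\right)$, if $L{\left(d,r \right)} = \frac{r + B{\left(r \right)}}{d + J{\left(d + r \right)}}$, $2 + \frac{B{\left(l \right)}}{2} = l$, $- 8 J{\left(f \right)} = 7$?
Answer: $- \frac{160}{37} + \frac{120 \sqrt{13}}{37} \approx 7.3694$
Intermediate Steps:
$J{\left(f \right)} = - \frac{7}{8}$ ($J{\left(f \right)} = \left(- \frac{1}{8}\right) 7 = - \frac{7}{8}$)
$B{\left(l \right)} = -4 + 2 l$
$L{\left(d,r \right)} = \frac{-4 + 3 r}{- \frac{7}{8} + d}$ ($L{\left(d,r \right)} = \frac{r + \left(-4 + 2 r\right)}{d - \frac{7}{8}} = \frac{-4 + 3 r}{- \frac{7}{8} + d}$)
$L{\left(-13,\sqrt{3 + 10} \right)} \left(-15\right) = \frac{8 \left(-4 + 3 \sqrt{3 + 10}\right)}{-7 + 8 \left(-13\right)} \left(-15\right) = \frac{8 \left(-4 + 3 \sqrt{13}\right)}{-7 - 104} \left(-15\right) = \frac{8 \left(-4 + 3 \sqrt{13}\right)}{-111} \left(-15\right) = 8 \left(- \frac{1}{111}\right) \left(-4 + 3 \sqrt{13}\right) \left(-15\right) = \left(\frac{32}{111} - \frac{8 \sqrt{13}}{37}\right) \left(-15\right) = - \frac{160}{37} + \frac{120 \sqrt{13}}{37}$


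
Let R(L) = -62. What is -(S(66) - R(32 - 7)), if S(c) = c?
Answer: -128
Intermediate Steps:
-(S(66) - R(32 - 7)) = -(66 - 1*(-62)) = -(66 + 62) = -1*128 = -128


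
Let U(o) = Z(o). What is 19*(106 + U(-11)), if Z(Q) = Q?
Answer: 1805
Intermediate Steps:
U(o) = o
19*(106 + U(-11)) = 19*(106 - 11) = 19*95 = 1805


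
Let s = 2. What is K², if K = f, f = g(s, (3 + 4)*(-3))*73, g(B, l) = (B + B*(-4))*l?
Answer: 84603204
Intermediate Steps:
g(B, l) = -3*B*l (g(B, l) = (B - 4*B)*l = (-3*B)*l = -3*B*l)
f = 9198 (f = -3*2*(3 + 4)*(-3)*73 = -3*2*7*(-3)*73 = -3*2*(-21)*73 = 126*73 = 9198)
K = 9198
K² = 9198² = 84603204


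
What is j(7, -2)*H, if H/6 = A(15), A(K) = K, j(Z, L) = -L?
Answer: 180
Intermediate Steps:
H = 90 (H = 6*15 = 90)
j(7, -2)*H = -1*(-2)*90 = 2*90 = 180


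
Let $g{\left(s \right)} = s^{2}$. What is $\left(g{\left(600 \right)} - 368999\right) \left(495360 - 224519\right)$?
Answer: $-2437298159$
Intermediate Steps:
$\left(g{\left(600 \right)} - 368999\right) \left(495360 - 224519\right) = \left(600^{2} - 368999\right) \left(495360 - 224519\right) = \left(360000 - 368999\right) 270841 = \left(-8999\right) 270841 = -2437298159$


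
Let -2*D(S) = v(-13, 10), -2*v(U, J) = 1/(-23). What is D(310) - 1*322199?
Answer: -29642309/92 ≈ -3.2220e+5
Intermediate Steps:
v(U, J) = 1/46 (v(U, J) = -1/2/(-23) = -1/2*(-1/23) = 1/46)
D(S) = -1/92 (D(S) = -1/2*1/46 = -1/92)
D(310) - 1*322199 = -1/92 - 1*322199 = -1/92 - 322199 = -29642309/92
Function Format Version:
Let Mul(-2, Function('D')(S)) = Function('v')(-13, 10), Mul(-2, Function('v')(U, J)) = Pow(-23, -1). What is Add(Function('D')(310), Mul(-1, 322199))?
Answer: Rational(-29642309, 92) ≈ -3.2220e+5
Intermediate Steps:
Function('v')(U, J) = Rational(1, 46) (Function('v')(U, J) = Mul(Rational(-1, 2), Pow(-23, -1)) = Mul(Rational(-1, 2), Rational(-1, 23)) = Rational(1, 46))
Function('D')(S) = Rational(-1, 92) (Function('D')(S) = Mul(Rational(-1, 2), Rational(1, 46)) = Rational(-1, 92))
Add(Function('D')(310), Mul(-1, 322199)) = Add(Rational(-1, 92), Mul(-1, 322199)) = Add(Rational(-1, 92), -322199) = Rational(-29642309, 92)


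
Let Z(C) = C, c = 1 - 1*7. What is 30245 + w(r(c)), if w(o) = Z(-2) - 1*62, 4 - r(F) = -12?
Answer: 30181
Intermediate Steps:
c = -6 (c = 1 - 7 = -6)
r(F) = 16 (r(F) = 4 - 1*(-12) = 4 + 12 = 16)
w(o) = -64 (w(o) = -2 - 1*62 = -2 - 62 = -64)
30245 + w(r(c)) = 30245 - 64 = 30181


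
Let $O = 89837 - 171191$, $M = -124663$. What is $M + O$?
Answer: $-206017$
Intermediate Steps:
$O = -81354$
$M + O = -124663 - 81354 = -206017$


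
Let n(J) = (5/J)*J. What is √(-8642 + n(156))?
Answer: I*√8637 ≈ 92.935*I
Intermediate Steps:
n(J) = 5
√(-8642 + n(156)) = √(-8642 + 5) = √(-8637) = I*√8637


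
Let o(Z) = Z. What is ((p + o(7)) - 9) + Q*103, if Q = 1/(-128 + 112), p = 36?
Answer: 441/16 ≈ 27.563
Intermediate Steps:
Q = -1/16 (Q = 1/(-16) = -1/16 ≈ -0.062500)
((p + o(7)) - 9) + Q*103 = ((36 + 7) - 9) - 1/16*103 = (43 - 9) - 103/16 = 34 - 103/16 = 441/16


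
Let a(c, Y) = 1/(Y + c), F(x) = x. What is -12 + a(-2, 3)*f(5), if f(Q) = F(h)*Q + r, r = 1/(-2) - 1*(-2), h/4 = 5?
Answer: 179/2 ≈ 89.500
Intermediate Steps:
h = 20 (h = 4*5 = 20)
r = 3/2 (r = -½ + 2 = 3/2 ≈ 1.5000)
f(Q) = 3/2 + 20*Q (f(Q) = 20*Q + 3/2 = 3/2 + 20*Q)
-12 + a(-2, 3)*f(5) = -12 + (3/2 + 20*5)/(3 - 2) = -12 + (3/2 + 100)/1 = -12 + 1*(203/2) = -12 + 203/2 = 179/2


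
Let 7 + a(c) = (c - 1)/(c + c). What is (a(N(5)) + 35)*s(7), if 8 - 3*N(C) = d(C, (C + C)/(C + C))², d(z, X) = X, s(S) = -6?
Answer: -1188/7 ≈ -169.71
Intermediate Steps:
N(C) = 7/3 (N(C) = 8/3 - ((C + C)/(C + C))²/3 = 8/3 - ((2*C)/((2*C)))²/3 = 8/3 - ((2*C)*(1/(2*C)))²/3 = 8/3 - ⅓*1² = 8/3 - ⅓*1 = 8/3 - ⅓ = 7/3)
a(c) = -7 + (-1 + c)/(2*c) (a(c) = -7 + (c - 1)/(c + c) = -7 + (-1 + c)/((2*c)) = -7 + (-1 + c)*(1/(2*c)) = -7 + (-1 + c)/(2*c))
(a(N(5)) + 35)*s(7) = ((-1 - 13*7/3)/(2*(7/3)) + 35)*(-6) = ((½)*(3/7)*(-1 - 91/3) + 35)*(-6) = ((½)*(3/7)*(-94/3) + 35)*(-6) = (-47/7 + 35)*(-6) = (198/7)*(-6) = -1188/7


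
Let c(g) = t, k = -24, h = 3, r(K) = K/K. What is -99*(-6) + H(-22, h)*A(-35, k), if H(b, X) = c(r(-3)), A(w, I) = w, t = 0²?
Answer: 594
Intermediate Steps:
r(K) = 1
t = 0
c(g) = 0
H(b, X) = 0
-99*(-6) + H(-22, h)*A(-35, k) = -99*(-6) + 0*(-35) = 594 + 0 = 594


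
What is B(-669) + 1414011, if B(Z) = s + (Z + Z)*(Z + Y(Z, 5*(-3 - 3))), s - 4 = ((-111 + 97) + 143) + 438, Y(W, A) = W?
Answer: 3204826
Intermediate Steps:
s = 571 (s = 4 + (((-111 + 97) + 143) + 438) = 4 + ((-14 + 143) + 438) = 4 + (129 + 438) = 4 + 567 = 571)
B(Z) = 571 + 4*Z² (B(Z) = 571 + (Z + Z)*(Z + Z) = 571 + (2*Z)*(2*Z) = 571 + 4*Z²)
B(-669) + 1414011 = (571 + 4*(-669)²) + 1414011 = (571 + 4*447561) + 1414011 = (571 + 1790244) + 1414011 = 1790815 + 1414011 = 3204826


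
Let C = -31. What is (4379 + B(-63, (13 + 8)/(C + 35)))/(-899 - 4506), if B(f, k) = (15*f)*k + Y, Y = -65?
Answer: 2589/21620 ≈ 0.11975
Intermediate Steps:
B(f, k) = -65 + 15*f*k (B(f, k) = (15*f)*k - 65 = 15*f*k - 65 = -65 + 15*f*k)
(4379 + B(-63, (13 + 8)/(C + 35)))/(-899 - 4506) = (4379 + (-65 + 15*(-63)*((13 + 8)/(-31 + 35))))/(-899 - 4506) = (4379 + (-65 + 15*(-63)*(21/4)))/(-5405) = (4379 + (-65 + 15*(-63)*(21*(¼))))*(-1/5405) = (4379 + (-65 + 15*(-63)*(21/4)))*(-1/5405) = (4379 + (-65 - 19845/4))*(-1/5405) = (4379 - 20105/4)*(-1/5405) = -2589/4*(-1/5405) = 2589/21620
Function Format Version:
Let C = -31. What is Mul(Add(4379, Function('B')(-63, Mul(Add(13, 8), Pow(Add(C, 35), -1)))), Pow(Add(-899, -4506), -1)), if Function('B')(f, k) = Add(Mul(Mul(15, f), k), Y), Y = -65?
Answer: Rational(2589, 21620) ≈ 0.11975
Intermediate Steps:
Function('B')(f, k) = Add(-65, Mul(15, f, k)) (Function('B')(f, k) = Add(Mul(Mul(15, f), k), -65) = Add(Mul(15, f, k), -65) = Add(-65, Mul(15, f, k)))
Mul(Add(4379, Function('B')(-63, Mul(Add(13, 8), Pow(Add(C, 35), -1)))), Pow(Add(-899, -4506), -1)) = Mul(Add(4379, Add(-65, Mul(15, -63, Mul(Add(13, 8), Pow(Add(-31, 35), -1))))), Pow(Add(-899, -4506), -1)) = Mul(Add(4379, Add(-65, Mul(15, -63, Mul(21, Pow(4, -1))))), Pow(-5405, -1)) = Mul(Add(4379, Add(-65, Mul(15, -63, Mul(21, Rational(1, 4))))), Rational(-1, 5405)) = Mul(Add(4379, Add(-65, Mul(15, -63, Rational(21, 4)))), Rational(-1, 5405)) = Mul(Add(4379, Add(-65, Rational(-19845, 4))), Rational(-1, 5405)) = Mul(Add(4379, Rational(-20105, 4)), Rational(-1, 5405)) = Mul(Rational(-2589, 4), Rational(-1, 5405)) = Rational(2589, 21620)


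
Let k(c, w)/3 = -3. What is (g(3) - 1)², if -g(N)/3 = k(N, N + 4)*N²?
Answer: 58564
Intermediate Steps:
k(c, w) = -9 (k(c, w) = 3*(-3) = -9)
g(N) = 27*N² (g(N) = -(-27)*N² = 27*N²)
(g(3) - 1)² = (27*3² - 1)² = (27*9 - 1)² = (243 - 1)² = 242² = 58564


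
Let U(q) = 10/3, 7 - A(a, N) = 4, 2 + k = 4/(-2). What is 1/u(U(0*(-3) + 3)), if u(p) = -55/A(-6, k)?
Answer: -3/55 ≈ -0.054545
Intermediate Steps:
k = -4 (k = -2 + 4/(-2) = -2 + 4*(-1/2) = -2 - 2 = -4)
A(a, N) = 3 (A(a, N) = 7 - 1*4 = 7 - 4 = 3)
U(q) = 10/3 (U(q) = 10*(1/3) = 10/3)
u(p) = -55/3
1/u(U(0*(-3) + 3)) = 1/(-55/3) = -3/55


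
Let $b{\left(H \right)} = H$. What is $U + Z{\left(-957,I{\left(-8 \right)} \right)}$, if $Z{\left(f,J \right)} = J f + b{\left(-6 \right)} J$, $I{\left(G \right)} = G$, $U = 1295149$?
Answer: $1302853$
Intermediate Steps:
$Z{\left(f,J \right)} = - 6 J + J f$ ($Z{\left(f,J \right)} = J f - 6 J = - 6 J + J f$)
$U + Z{\left(-957,I{\left(-8 \right)} \right)} = 1295149 - 8 \left(-6 - 957\right) = 1295149 - -7704 = 1295149 + 7704 = 1302853$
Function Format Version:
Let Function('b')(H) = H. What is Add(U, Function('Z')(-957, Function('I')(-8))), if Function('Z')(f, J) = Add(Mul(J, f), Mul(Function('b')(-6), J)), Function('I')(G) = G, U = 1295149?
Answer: 1302853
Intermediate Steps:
Function('Z')(f, J) = Add(Mul(-6, J), Mul(J, f)) (Function('Z')(f, J) = Add(Mul(J, f), Mul(-6, J)) = Add(Mul(-6, J), Mul(J, f)))
Add(U, Function('Z')(-957, Function('I')(-8))) = Add(1295149, Mul(-8, Add(-6, -957))) = Add(1295149, Mul(-8, -963)) = Add(1295149, 7704) = 1302853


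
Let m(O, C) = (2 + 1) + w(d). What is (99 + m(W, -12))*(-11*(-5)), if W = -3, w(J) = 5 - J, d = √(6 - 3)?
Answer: 5885 - 55*√3 ≈ 5789.7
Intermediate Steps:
d = √3 ≈ 1.7320
m(O, C) = 8 - √3 (m(O, C) = (2 + 1) + (5 - √3) = 3 + (5 - √3) = 8 - √3)
(99 + m(W, -12))*(-11*(-5)) = (99 + (8 - √3))*(-11*(-5)) = (107 - √3)*55 = 5885 - 55*√3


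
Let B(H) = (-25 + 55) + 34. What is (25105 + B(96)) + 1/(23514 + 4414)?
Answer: 702919833/27928 ≈ 25169.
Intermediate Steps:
B(H) = 64 (B(H) = 30 + 34 = 64)
(25105 + B(96)) + 1/(23514 + 4414) = (25105 + 64) + 1/(23514 + 4414) = 25169 + 1/27928 = 702919833/27928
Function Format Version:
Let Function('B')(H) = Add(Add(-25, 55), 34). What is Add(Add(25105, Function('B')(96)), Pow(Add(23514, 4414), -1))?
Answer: Rational(702919833, 27928) ≈ 25169.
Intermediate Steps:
Function('B')(H) = 64 (Function('B')(H) = Add(30, 34) = 64)
Add(Add(25105, Function('B')(96)), Pow(Add(23514, 4414), -1)) = Add(Add(25105, 64), Pow(Add(23514, 4414), -1)) = Add(25169, Pow(27928, -1)) = Add(25169, Rational(1, 27928)) = Rational(702919833, 27928)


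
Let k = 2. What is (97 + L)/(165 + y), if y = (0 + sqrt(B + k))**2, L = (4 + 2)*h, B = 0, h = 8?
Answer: 145/167 ≈ 0.86826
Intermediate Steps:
L = 48 (L = (4 + 2)*8 = 6*8 = 48)
y = 2 (y = (0 + sqrt(0 + 2))**2 = (0 + sqrt(2))**2 = (sqrt(2))**2 = 2)
(97 + L)/(165 + y) = (97 + 48)/(165 + 2) = 145/167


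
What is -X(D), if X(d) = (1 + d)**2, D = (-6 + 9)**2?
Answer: -100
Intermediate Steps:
D = 9 (D = 3**2 = 9)
-X(D) = -(1 + 9)**2 = -1*10**2 = -1*100 = -100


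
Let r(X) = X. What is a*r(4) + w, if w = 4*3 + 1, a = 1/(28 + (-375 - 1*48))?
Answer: 5131/395 ≈ 12.990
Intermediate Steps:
a = -1/395 (a = 1/(28 + (-375 - 48)) = 1/(28 - 423) = 1/(-395) = -1/395 ≈ -0.0025316)
w = 13 (w = 12 + 1 = 13)
a*r(4) + w = -1/395*4 + 13 = -4/395 + 13 = 5131/395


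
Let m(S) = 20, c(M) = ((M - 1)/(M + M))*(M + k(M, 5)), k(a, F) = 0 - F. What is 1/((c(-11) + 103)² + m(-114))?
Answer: 121/1077789 ≈ 0.00011227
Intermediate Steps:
k(a, F) = -F
c(M) = (-1 + M)*(-5 + M)/(2*M) (c(M) = ((M - 1)/(M + M))*(M - 1*5) = ((-1 + M)/((2*M)))*(M - 5) = ((-1 + M)*(1/(2*M)))*(-5 + M) = ((-1 + M)/(2*M))*(-5 + M) = (-1 + M)*(-5 + M)/(2*M))
1/((c(-11) + 103)² + m(-114)) = 1/(((½)*(5 - 11*(-6 - 11))/(-11) + 103)² + 20) = 1/(((½)*(-1/11)*(5 - 11*(-17)) + 103)² + 20) = 1/(((½)*(-1/11)*(5 + 187) + 103)² + 20) = 1/(((½)*(-1/11)*192 + 103)² + 20) = 1/((-96/11 + 103)² + 20) = 1/((1037/11)² + 20) = 1/(1075369/121 + 20) = 1/(1077789/121) = 121/1077789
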